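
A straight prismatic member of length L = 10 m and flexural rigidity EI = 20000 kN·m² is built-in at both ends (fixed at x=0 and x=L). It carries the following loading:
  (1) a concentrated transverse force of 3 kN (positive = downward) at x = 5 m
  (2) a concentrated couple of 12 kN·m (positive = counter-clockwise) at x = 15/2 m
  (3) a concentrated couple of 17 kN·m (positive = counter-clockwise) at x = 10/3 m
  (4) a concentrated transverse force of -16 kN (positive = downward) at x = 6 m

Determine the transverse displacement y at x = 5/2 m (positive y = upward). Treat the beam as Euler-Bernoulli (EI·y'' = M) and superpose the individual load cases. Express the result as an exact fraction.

y(5/2) = 107/92160 m

Load 1 — point force P=3 kN at a=5 m (b=L-a=5):
  y_1 = -Pb²x²(3aL-(3a+b)x)/(6L³EI)  [x≤a] = -3·5²·(5/2)²·(3·5·10-(3·5+5)·(5/2))/(6·10³·20000) = -1/2560 m
Load 2 — applied couple M₀=12 kN·m at a=15/2 m (b=L-a=5/2):
  y_2 = (R_Ax³/6 - M_Ax²/2)/EI  [x≤a] with R_A=27/20, M_A=15/4 = ((27/20)·(5/2)³/6 - (15/4)·(5/2)²/2)/20000 = -21/51200 m
Load 3 — applied couple M₀=17 kN·m at a=10/3 m (b=L-a=20/3):
  y_3 = (R_Ax³/6 - M_Ax²/2)/EI  [x≤a] with R_A=34/15, M_A=0 = ((34/15)·(5/2)³/6 - 0·(5/2)²/2)/20000 = 17/57600 m
Load 4 — point force P=-16 kN at a=6 m (b=L-a=4):
  y_4 = -Pb²x²(3aL-(3a+b)x)/(6L³EI)  [x≤a] = -(-16)·4²·(5/2)²·(3·6·10-(3·6+4)·(5/2))/(6·10³·20000) = 1/600 m
Superposition: y = Σ y_i = 107/92160 m ≈ 0.001161 m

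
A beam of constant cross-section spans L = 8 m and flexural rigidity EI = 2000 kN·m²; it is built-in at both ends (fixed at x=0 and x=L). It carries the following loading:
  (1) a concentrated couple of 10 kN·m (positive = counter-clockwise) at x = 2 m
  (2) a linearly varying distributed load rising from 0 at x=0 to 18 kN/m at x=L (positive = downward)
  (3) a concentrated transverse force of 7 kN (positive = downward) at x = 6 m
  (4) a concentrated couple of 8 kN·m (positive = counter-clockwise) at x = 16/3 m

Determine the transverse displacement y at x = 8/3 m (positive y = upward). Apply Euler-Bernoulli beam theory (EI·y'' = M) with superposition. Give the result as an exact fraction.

y(8/3) = -22189/607500 m

Load 1 — applied couple M₀=10 kN·m at a=2 m (b=L-a=6):
  y_1 = (R_Ax³/6 - M_Ax²/2 - M₀(x-a)²/2)/EI  [x>a] with R_A=45/32, M_A=-15/8 = ((45/32)·(8/3)³/6 - (-15/8)·(8/3)²/2 - 10·((8/3)-2)²/2)/2000 = 1/225 m
Load 2 — triangular load w₀=18 kN/m (0→w₀ over full span):
  y_2 = -w₀x²(L-x)²(x+2L)/(120LEI) = -18·(8/3)²·(8-(8/3))²·((8/3)+2·8)/(120·8·2000) = -1792/50625 m
Load 3 — point force P=7 kN at a=6 m (b=L-a=2):
  y_3 = -Pb²x²(3aL-(3a+b)x)/(6L³EI)  [x≤a] = -7·2²·(8/3)²·(3·6·8-(3·6+2)·(8/3))/(6·8³·2000) = -119/40500 m
Load 4 — applied couple M₀=8 kN·m at a=16/3 m (b=L-a=8/3):
  y_4 = (R_Ax³/6 - M_Ax²/2)/EI  [x≤a] with R_A=4/3, M_A=8/3 = ((4/3)·(8/3)³/6 - (8/3)·(8/3)²/2)/2000 = -16/6075 m
Superposition: y = Σ y_i = -22189/607500 m ≈ -0.036525 m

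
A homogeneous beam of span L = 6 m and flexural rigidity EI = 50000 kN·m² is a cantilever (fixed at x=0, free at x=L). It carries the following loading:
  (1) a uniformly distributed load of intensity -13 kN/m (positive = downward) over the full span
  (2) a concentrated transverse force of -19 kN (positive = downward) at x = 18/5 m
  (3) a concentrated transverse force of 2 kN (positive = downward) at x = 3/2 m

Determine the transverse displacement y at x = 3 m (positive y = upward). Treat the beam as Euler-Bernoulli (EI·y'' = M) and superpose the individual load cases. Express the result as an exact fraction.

y(3) = 19251/1000000 m

Load 1 — uniform load w=-13 kN/m over full span:
  y_1 = -wx²(x²-4Lx+6L²)/(24EI) = -(-13)·3²·(3²-4·6·3+6·6²)/(24·50000) = 5967/400000 m
Load 2 — point force P=-19 kN at a=18/5 m (b=L-a=12/5):
  y_2 = -Px²(3a-x)/(6EI)  [x≤a] = -(-19)·3²·(3·(18/5)-3)/(6·50000) = 2223/500000 m
Load 3 — point force P=2 kN at a=3/2 m (b=L-a=9/2):
  y_3 = -Pa²(3x-a)/(6EI)  [x>a] = -2·(3/2)²·(3·3-(3/2))/(6·50000) = -9/80000 m
Superposition: y = Σ y_i = 19251/1000000 m ≈ 0.019251 m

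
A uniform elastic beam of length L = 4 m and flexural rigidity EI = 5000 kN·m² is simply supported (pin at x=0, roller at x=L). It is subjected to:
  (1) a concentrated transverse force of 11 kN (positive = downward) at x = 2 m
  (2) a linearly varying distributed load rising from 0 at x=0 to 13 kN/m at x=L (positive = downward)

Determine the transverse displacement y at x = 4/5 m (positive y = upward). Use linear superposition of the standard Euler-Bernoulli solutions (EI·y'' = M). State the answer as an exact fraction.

Load 1 — point force P=11 kN at a=2 m (b=L-a=2):
  y_1 = -Pbx(L²-b²-x²)/(6LEI)  [x≤a] = -11·2·(4/5)·(4²-2²-(4/5)²)/(6·4·5000) = -781/468750 m
Load 2 — triangular load w₀=13 kN/m (0→w₀ over full span):
  y_2 = -w₀x(7L⁴-10L²x²+3x⁴)/(360LEI) = -13·(4/5)·(7·4⁴-10·4²·(4/5)²+3·(4/5)⁴)/(360·4·5000) = -71552/29296875 m
Superposition: y = Σ y_i = -80243/19531250 m ≈ -0.004108 m

y(4/5) = -80243/19531250 m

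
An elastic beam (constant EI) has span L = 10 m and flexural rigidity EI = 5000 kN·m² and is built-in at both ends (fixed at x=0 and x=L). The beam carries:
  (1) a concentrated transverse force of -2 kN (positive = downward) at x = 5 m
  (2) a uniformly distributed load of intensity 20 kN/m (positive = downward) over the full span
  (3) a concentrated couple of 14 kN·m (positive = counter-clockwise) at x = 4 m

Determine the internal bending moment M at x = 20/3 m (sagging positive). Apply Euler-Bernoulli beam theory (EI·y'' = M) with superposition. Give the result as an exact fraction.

Load 1 — point force P=-2 kN at a=5 m (b=L-a=5):
  M_1 = Pa²(a+3b)(L-x)/L³ - Pa²b/L²  [x>a] = (-2)·5²·(5+3·5)·(10-(20/3))/10³ - (-2)·5²·5/10² = -5/6 kN·m
Load 2 — uniform load w=20 kN/m over full span:
  M_2 = wLx/2 - wL²/12 - wx²/2 = 20·10·(20/3)/2 - 20·10²/12 - 20·(20/3)²/2 = 500/9 kN·m
Load 3 — applied couple M₀=14 kN·m at a=4 m (b=L-a=6):
  M_3 = R_Ax - M_A - M₀  [x>a] with R_A=252/125, M_A=42/25 = (252/125)·(20/3) - (42/25) - 14 = -56/25 kN·m
Superposition: M = Σ M_i = 23617/450 kN·m ≈ 52.482222 kN·m

M(20/3) = 23617/450 kN·m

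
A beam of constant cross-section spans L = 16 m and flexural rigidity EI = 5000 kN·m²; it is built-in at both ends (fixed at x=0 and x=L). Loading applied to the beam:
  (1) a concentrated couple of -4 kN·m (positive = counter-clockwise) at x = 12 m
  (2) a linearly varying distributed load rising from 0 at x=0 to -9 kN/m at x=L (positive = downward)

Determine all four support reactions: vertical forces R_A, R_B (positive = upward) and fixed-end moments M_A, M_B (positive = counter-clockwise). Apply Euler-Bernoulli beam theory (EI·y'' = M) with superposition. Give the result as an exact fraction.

R_A = -3501/160 kN, M_A = -1561/20 kN·m, R_B = -8019/160 kN, M_B = 2319/20 kN·m

Load 1 — applied couple M₀=-4 kN·m at a=12 m (b=L-a=4):
  R_A = 6M₀ab/L³ = 6·(-4)·12·4/16³ = -9/32 kN
  M_A = M₀b(2a-b)/L² = (-4)·4·(2·12-4)/16² = -5/4 kN·m
  R_B = -6M₀ab/L³ = -6·(-4)·12·4/16³ = 9/32 kN
  M_B = M₀a(2b-a)/L² = (-4)·12·(2·4-12)/16² = 3/4 kN·m
Load 2 — triangular load w₀=-9 kN/m (0→w₀ over full span):
  R_A = 3w₀L/20 = 3·(-9)·16/20 = -108/5 kN
  M_A = w₀L²/30 = (-9)·16²/30 = -384/5 kN·m
  R_B = 7w₀L/20 = 7·(-9)·16/20 = -252/5 kN
  M_B = -w₀L²/20 = -(-9)·16²/20 = 576/5 kN·m
Superposition: R_A = -3501/160 kN, M_A = -1561/20 kN·m, R_B = -8019/160 kN, M_B = 2319/20 kN·m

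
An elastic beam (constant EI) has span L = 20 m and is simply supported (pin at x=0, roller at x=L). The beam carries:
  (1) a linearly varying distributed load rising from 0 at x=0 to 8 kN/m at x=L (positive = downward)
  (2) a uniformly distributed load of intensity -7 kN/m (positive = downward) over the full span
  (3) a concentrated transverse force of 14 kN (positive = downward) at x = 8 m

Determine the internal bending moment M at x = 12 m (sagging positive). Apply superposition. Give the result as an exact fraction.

M(12) = -432/5 kN·m

Load 1 — triangular load w₀=8 kN/m (0→w₀ over full span):
  M_1 = w₀Lx/6 - w₀x³/(6L) = 8·20·12/6 - 8·12³/(6·20) = 1024/5 kN·m
Load 2 — uniform load w=-7 kN/m over full span:
  M_2 = wx(L-x)/2 = (-7)·12·(20-12)/2 = -336 kN·m
Load 3 — point force P=14 kN at a=8 m (b=L-a=12):
  M_3 = Pa(L-x)/L  [x>a] = 14·8·(20-12)/20 = 224/5 kN·m
Superposition: M = Σ M_i = -432/5 kN·m ≈ -86.400000 kN·m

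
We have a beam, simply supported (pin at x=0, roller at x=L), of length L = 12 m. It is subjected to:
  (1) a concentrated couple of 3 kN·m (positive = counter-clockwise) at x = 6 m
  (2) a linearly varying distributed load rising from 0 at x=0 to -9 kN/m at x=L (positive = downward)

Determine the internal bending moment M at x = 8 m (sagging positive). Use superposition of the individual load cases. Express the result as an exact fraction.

Load 1 — applied couple M₀=3 kN·m at a=6 m (b=L-a=6):
  M_1 = M₀x/L - M₀  [x>a] = 3·8/12 - 3 = -1 kN·m
Load 2 — triangular load w₀=-9 kN/m (0→w₀ over full span):
  M_2 = w₀Lx/6 - w₀x³/(6L) = (-9)·12·8/6 - (-9)·8³/(6·12) = -80 kN·m
Superposition: M = Σ M_i = -81 kN·m ≈ -81.000000 kN·m

M(8) = -81 kN·m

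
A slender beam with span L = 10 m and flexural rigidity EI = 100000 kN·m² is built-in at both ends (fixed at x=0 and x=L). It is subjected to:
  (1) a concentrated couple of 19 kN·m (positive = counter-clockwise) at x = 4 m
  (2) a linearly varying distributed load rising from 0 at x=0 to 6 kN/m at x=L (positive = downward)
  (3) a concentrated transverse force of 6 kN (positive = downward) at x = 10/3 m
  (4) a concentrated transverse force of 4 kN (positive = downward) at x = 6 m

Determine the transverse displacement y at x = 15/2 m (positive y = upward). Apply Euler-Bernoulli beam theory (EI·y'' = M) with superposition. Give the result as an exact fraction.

y(15/2) = -79561/138240000 m

Load 1 — applied couple M₀=19 kN·m at a=4 m (b=L-a=6):
  y_1 = (R_Ax³/6 - M_Ax²/2 - M₀(x-a)²/2)/EI  [x>a] with R_A=342/125, M_A=57/25 = ((342/125)·(15/2)³/6 - (57/25)·(15/2)²/2 - 19·((15/2)-4)²/2)/100000 = 19/160000 m
Load 2 — triangular load w₀=6 kN/m (0→w₀ over full span):
  y_2 = -w₀x²(L-x)²(x+2L)/(120LEI) = -6·(15/2)²·(10-(15/2))²·((15/2)+2·10)/(120·10·100000) = -99/204800 m
Load 3 — point force P=6 kN at a=10/3 m (b=L-a=20/3):
  y_3 = -Pa²(L-x)²(3bL-(3b+a)(L-x))/(6L³EI)  [x>a] = -6·(10/3)²·(10-(15/2))²·(3·(20/3)·10-(3·(20/3)+(10/3))·(10-(15/2)))/(6·10³·100000) = -17/172800 m
Load 4 — point force P=4 kN at a=6 m (b=L-a=4):
  y_4 = -Pa²(L-x)²(3bL-(3b+a)(L-x))/(6L³EI)  [x>a] = -4·6²·(10-(15/2))²·(3·4·10-(3·4+6)·(10-(15/2)))/(6·10³·100000) = -9/80000 m
Superposition: y = Σ y_i = -79561/138240000 m ≈ -0.000576 m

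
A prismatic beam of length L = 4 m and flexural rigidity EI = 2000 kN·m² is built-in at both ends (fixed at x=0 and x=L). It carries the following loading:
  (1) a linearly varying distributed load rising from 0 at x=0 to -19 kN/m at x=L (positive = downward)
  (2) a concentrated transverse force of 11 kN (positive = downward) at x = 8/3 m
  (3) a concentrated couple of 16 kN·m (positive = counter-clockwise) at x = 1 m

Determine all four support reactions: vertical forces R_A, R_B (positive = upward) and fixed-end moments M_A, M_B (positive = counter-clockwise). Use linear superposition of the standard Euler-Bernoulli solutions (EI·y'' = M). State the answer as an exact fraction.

Load 1 — triangular load w₀=-19 kN/m (0→w₀ over full span):
  R_A = 3w₀L/20 = 3·(-19)·4/20 = -57/5 kN
  M_A = w₀L²/30 = (-19)·4²/30 = -152/15 kN·m
  R_B = 7w₀L/20 = 7·(-19)·4/20 = -133/5 kN
  M_B = -w₀L²/20 = -(-19)·4²/20 = 76/5 kN·m
Load 2 — point force P=11 kN at a=8/3 m (b=L-a=4/3):
  R_A = Pb²(3a+b)/L³ = 11·(4/3)²·(3·(8/3)+(4/3))/4³ = 77/27 kN
  M_A = Pab²/L² = 11·(8/3)·(4/3)²/4² = 88/27 kN·m
  R_B = Pa²(a+3b)/L³ = 11·(8/3)²·((8/3)+3·(4/3))/4³ = 220/27 kN
  M_B = -Pa²b/L² = -11·(8/3)²·(4/3)/4² = -176/27 kN·m
Load 3 — applied couple M₀=16 kN·m at a=1 m (b=L-a=3):
  R_A = 6M₀ab/L³ = 6·16·1·3/4³ = 9/2 kN
  M_A = M₀b(2a-b)/L² = 16·3·(2·1-3)/4² = -3 kN·m
  R_B = -6M₀ab/L³ = -6·16·1·3/4³ = -9/2 kN
  M_B = M₀a(2b-a)/L² = 16·1·(2·3-1)/4² = 5 kN·m
Superposition: R_A = -1093/270 kN, M_A = -1333/135 kN·m, R_B = -6197/270 kN, M_B = 1847/135 kN·m

R_A = -1093/270 kN, M_A = -1333/135 kN·m, R_B = -6197/270 kN, M_B = 1847/135 kN·m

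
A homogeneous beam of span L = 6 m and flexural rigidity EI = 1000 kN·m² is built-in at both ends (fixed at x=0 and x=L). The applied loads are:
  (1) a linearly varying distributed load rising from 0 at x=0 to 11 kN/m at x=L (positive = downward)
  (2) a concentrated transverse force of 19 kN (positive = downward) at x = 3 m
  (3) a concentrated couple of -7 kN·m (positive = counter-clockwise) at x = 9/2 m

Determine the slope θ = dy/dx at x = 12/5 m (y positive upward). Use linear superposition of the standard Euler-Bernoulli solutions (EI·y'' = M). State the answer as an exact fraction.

θ(12/5) = -27681/2500000 rad

Load 1 — triangular load w₀=11 kN/m (0→w₀ over full span):
  θ_1 = -w₀(2x(L-x)(L-2x)(x+2L)+x²(L-x)²)/(120LEI) = -11·(2·(12/5)·(6-(12/5))·(6-2·(12/5))·((12/5)+2·6)+(12/5)²·(6-(12/5))²)/(120·6·1000) = -891/156250 rad
Load 2 — point force P=19 kN at a=3 m (b=L-a=3):
  θ_2 = -Pb²x(2aL-(3a+b)x)/(2L³EI)  [x≤a] = -19·3²·(12/5)·(2·3·6-(3·3+3)·(12/5))/(2·6³·1000) = -171/25000 rad
Load 3 — applied couple M₀=-7 kN·m at a=9/2 m (b=L-a=3/2):
  θ_3 = (R_Ax²/2 - M_Ax)/EI  [x≤a] with R_A=-21/16, M_A=-35/16 = ((-21/16)·(12/5)²/2 - (-35/16)·(12/5))/1000 = 147/100000 rad
Superposition: θ = Σ θ_i = -27681/2500000 rad ≈ -0.011072 rad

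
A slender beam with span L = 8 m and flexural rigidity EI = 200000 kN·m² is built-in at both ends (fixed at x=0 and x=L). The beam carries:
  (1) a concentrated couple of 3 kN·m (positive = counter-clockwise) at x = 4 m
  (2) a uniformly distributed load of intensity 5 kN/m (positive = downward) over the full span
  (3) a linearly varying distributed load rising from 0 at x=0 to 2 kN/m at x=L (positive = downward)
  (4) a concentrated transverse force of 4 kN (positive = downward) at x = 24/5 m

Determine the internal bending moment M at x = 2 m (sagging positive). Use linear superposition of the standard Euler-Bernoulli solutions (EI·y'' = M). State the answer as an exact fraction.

M(2) = 10957/3000 kN·m

Load 1 — applied couple M₀=3 kN·m at a=4 m (b=L-a=4):
  M_1 = R_Ax - M_A  [x≤a] with R_A=9/16, M_A=3/4 = (9/16)·2 - (3/4) = 3/8 kN·m
Load 2 — uniform load w=5 kN/m over full span:
  M_2 = wLx/2 - wL²/12 - wx²/2 = 5·8·2/2 - 5·8²/12 - 5·2²/2 = 10/3 kN·m
Load 3 — triangular load w₀=2 kN/m (0→w₀ over full span):
  M_3 = 3w₀Lx/20 - w₀L²/30 - w₀x³/(6L) = 3·2·8·2/20 - 2·8²/30 - 2·2³/(6·8) = 1/5 kN·m
Load 4 — point force P=4 kN at a=24/5 m (b=L-a=16/5):
  M_4 = Pb²(3a+b)x/L³ - Pab²/L²  [x≤a] = 4·(16/5)²·(3·(24/5)+(16/5))·2/8³ - 4·(24/5)·(16/5)²/8² = -32/125 kN·m
Superposition: M = Σ M_i = 10957/3000 kN·m ≈ 3.652333 kN·m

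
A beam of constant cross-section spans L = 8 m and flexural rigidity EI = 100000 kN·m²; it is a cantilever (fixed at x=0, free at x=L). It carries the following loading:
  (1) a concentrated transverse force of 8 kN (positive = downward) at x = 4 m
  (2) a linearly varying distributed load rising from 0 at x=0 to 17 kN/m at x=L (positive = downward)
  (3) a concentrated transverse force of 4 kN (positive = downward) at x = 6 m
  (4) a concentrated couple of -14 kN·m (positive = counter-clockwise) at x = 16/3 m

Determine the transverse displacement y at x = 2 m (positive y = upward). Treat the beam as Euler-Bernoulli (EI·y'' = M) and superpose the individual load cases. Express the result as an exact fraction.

y(2) = -22777/3000000 m

Load 1 — point force P=8 kN at a=4 m (b=L-a=4):
  y_1 = -Px²(3a-x)/(6EI)  [x≤a] = -8·2²·(3·4-2)/(6·100000) = -1/1875 m
Load 2 — triangular load w₀=17 kN/m (0→w₀ over full span):
  y_2 = (w₀Lx³/12-w₀L²x²/6-w₀x⁵/(120L))/EI = (17·8·2³/12-17·8²·2²/6-17·2⁵/(120·8))/100000 = -19057/3000000 m
Load 3 — point force P=4 kN at a=6 m (b=L-a=2):
  y_3 = -Px²(3a-x)/(6EI)  [x≤a] = -4·2²·(3·6-2)/(6·100000) = -4/9375 m
Load 4 — applied couple M₀=-14 kN·m at a=16/3 m (b=L-a=8/3):
  y_4 = M₀x²/(2EI)  [x≤a] = (-14)·2²/(2·100000) = -7/25000 m
Superposition: y = Σ y_i = -22777/3000000 m ≈ -0.007592 m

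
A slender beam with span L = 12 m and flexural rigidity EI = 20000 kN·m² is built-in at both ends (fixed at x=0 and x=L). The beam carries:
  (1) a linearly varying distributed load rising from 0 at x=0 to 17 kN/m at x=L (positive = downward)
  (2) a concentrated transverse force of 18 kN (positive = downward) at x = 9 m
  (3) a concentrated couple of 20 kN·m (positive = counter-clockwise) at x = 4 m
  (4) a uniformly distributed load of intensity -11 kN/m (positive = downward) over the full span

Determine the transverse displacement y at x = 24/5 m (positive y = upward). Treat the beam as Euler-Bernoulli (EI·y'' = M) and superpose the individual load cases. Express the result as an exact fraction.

y(24/5) = 433971/78125000 m

Load 1 — triangular load w₀=17 kN/m (0→w₀ over full span):
  y_1 = -w₀x²(L-x)²(x+2L)/(120LEI) = -17·(24/5)²·(12-(24/5))²·((24/5)+2·12)/(120·12·20000) = -198288/9765625 m
Load 2 — point force P=18 kN at a=9 m (b=L-a=3):
  y_2 = -Pb²x²(3aL-(3a+b)x)/(6L³EI)  [x≤a] = -18·3²·(24/5)²·(3·9·12-(3·9+3)·(24/5))/(6·12³·20000) = -81/25000 m
Load 3 — applied couple M₀=20 kN·m at a=4 m (b=L-a=8):
  y_3 = (R_Ax³/6 - M_Ax²/2 - M₀(x-a)²/2)/EI  [x>a] with R_A=20/9, M_A=0 = ((20/9)·(24/5)³/6 - 0·(24/5)²/2 - 20·((24/5)-4)²/2)/20000 = 27/15625 m
Load 4 — uniform load w=-11 kN/m over full span:
  y_4 = -wx²(L-x)²/(24EI) = -(-11)·(24/5)²·(12-(24/5))²/(24·20000) = 10692/390625 m
Superposition: y = Σ y_i = 433971/78125000 m ≈ 0.005555 m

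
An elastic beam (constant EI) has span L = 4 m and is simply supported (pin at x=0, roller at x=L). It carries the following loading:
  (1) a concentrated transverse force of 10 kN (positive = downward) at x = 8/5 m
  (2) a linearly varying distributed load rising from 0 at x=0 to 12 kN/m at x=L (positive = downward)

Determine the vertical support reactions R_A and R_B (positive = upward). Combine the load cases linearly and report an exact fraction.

R_A = 14 kN, R_B = 20 kN

Load 1 — point force P=10 kN at a=8/5 m (b=L-a=12/5):
  R_A = Pb/L = 10·(12/5)/4 = 6 kN
  R_B = Pa/L = 10·(8/5)/4 = 4 kN
Load 2 — triangular load w₀=12 kN/m (0→w₀ over full span):
  R_A = w₀L/6 = 12·4/6 = 8 kN
  R_B = w₀L/3 = 12·4/3 = 16 kN
Superposition: R_A = 14 kN, R_B = 20 kN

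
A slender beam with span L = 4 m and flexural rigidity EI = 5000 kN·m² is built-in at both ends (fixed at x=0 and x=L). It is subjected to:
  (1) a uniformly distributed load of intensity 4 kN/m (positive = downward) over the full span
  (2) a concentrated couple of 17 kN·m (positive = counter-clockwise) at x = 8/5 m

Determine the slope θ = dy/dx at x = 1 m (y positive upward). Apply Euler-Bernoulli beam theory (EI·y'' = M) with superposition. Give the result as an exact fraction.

θ(1) = -49/250000 rad

Load 1 — uniform load w=4 kN/m over full span:
  θ_1 = -wx(L-x)(L-2x)/(12EI) = -4·1·(4-1)·(4-2·1)/(12·5000) = -1/2500 rad
Load 2 — applied couple M₀=17 kN·m at a=8/5 m (b=L-a=12/5):
  θ_2 = (R_Ax²/2 - M_Ax)/EI  [x≤a] with R_A=153/25, M_A=51/25 = ((153/25)·1²/2 - (51/25)·1)/5000 = 51/250000 rad
Superposition: θ = Σ θ_i = -49/250000 rad ≈ -0.000196 rad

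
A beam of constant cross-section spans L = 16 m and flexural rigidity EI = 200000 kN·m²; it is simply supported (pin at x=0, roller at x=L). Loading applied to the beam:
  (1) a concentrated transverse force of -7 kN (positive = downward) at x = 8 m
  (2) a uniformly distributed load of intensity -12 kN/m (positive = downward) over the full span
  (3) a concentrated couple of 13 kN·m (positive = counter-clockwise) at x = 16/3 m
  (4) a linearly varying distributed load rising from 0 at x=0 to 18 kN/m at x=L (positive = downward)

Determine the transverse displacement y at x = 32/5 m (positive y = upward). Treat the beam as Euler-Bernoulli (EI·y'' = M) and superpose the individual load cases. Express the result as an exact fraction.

y(32/5) = 2372422/146484375 m

Load 1 — point force P=-7 kN at a=8 m (b=L-a=8):
  y_1 = -Pbx(L²-b²-x²)/(6LEI)  [x≤a] = -(-7)·8·(32/5)·(16²-8²-(32/5)²)/(6·16·200000) = 3304/1171875 m
Load 2 — uniform load w=-12 kN/m over full span:
  y_2 = -wx(L³-2Lx²+x³)/(24EI) = -(-12)·(32/5)·(16³-2·16·(32/5)²+(32/5)³)/(24·200000) = 95232/1953125 m
Load 3 — applied couple M₀=13 kN·m at a=16/3 m (b=L-a=32/3):
  y_3 = (M₀x³/(6L)-M₀(x-a)²/2+C₁x)/EI  [x>a] with C₁=M₀(3b²-L²)/(6L)=104/9 = (13·(32/5)³/(6·16)-13·((32/5)-(16/3))²/2+(104/9)·(32/5))/200000 = 598/1171875 m
Load 4 — triangular load w₀=18 kN/m (0→w₀ over full span):
  y_4 = -w₀x(7L⁴-10L²x²+3x⁴)/(360LEI) = -18·(32/5)·(7·16⁴-10·16²·(32/5)²+3·(32/5)⁴)/(360·16·200000) = -1752576/48828125 m
Superposition: y = Σ y_i = 2372422/146484375 m ≈ 0.016196 m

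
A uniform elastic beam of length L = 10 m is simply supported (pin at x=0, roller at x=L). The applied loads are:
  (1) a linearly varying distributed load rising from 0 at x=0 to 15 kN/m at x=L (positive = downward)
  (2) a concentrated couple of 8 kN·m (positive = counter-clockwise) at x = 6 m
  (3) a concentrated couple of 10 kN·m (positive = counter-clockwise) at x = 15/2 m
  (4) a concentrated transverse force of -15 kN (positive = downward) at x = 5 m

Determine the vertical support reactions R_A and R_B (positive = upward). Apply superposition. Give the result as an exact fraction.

R_A = 193/10 kN, R_B = 407/10 kN

Load 1 — triangular load w₀=15 kN/m (0→w₀ over full span):
  R_A = w₀L/6 = 15·10/6 = 25 kN
  R_B = w₀L/3 = 15·10/3 = 50 kN
Load 2 — applied couple M₀=8 kN·m at a=6 m (b=L-a=4):
  R_A = M₀/L = 8/10 = 4/5 kN
  R_B = -M₀/L = -8/10 = -4/5 kN
Load 3 — applied couple M₀=10 kN·m at a=15/2 m (b=L-a=5/2):
  R_A = M₀/L = 10/10 = 1 kN
  R_B = -M₀/L = -10/10 = -1 kN
Load 4 — point force P=-15 kN at a=5 m (b=L-a=5):
  R_A = Pb/L = (-15)·5/10 = -15/2 kN
  R_B = Pa/L = (-15)·5/10 = -15/2 kN
Superposition: R_A = 193/10 kN, R_B = 407/10 kN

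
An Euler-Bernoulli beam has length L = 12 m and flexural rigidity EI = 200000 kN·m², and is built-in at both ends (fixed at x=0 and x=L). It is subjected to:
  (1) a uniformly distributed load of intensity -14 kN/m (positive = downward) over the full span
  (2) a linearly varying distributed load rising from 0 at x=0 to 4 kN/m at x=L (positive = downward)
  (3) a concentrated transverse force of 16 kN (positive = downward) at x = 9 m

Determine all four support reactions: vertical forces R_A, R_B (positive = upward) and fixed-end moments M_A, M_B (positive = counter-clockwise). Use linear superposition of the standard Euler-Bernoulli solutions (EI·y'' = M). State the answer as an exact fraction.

R_A = -743/10 kN, M_A = -699/5 kN·m, R_B = -537/10 kN, M_B = 561/5 kN·m

Load 1 — uniform load w=-14 kN/m over full span:
  R_A = wL/2 = (-14)·12/2 = -84 kN
  M_A = wL²/12 = (-14)·12²/12 = -168 kN·m
  R_B = wL/2 = (-14)·12/2 = -84 kN
  M_B = -wL²/12 = -(-14)·12²/12 = 168 kN·m
Load 2 — triangular load w₀=4 kN/m (0→w₀ over full span):
  R_A = 3w₀L/20 = 3·4·12/20 = 36/5 kN
  M_A = w₀L²/30 = 4·12²/30 = 96/5 kN·m
  R_B = 7w₀L/20 = 7·4·12/20 = 84/5 kN
  M_B = -w₀L²/20 = -4·12²/20 = -144/5 kN·m
Load 3 — point force P=16 kN at a=9 m (b=L-a=3):
  R_A = Pb²(3a+b)/L³ = 16·3²·(3·9+3)/12³ = 5/2 kN
  M_A = Pab²/L² = 16·9·3²/12² = 9 kN·m
  R_B = Pa²(a+3b)/L³ = 16·9²·(9+3·3)/12³ = 27/2 kN
  M_B = -Pa²b/L² = -16·9²·3/12² = -27 kN·m
Superposition: R_A = -743/10 kN, M_A = -699/5 kN·m, R_B = -537/10 kN, M_B = 561/5 kN·m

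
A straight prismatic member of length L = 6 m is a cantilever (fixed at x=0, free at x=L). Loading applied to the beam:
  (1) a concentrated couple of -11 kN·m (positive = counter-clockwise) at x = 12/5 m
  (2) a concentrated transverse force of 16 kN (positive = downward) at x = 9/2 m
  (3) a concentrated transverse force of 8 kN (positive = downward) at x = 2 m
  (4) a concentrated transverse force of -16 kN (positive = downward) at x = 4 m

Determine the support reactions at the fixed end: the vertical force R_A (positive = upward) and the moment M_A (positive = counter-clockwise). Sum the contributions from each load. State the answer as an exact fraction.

Load 1 — applied couple M₀=-11 kN·m at a=12/5 m (b=L-a=18/5):
  R_A = 0 kN
  M_A = -M₀ = -(-11) = 11 kN·m
Load 2 — point force P=16 kN at a=9/2 m (b=L-a=3/2):
  R_A = P = 16 kN
  M_A = Pa = 16·(9/2) = 72 kN·m
Load 3 — point force P=8 kN at a=2 m (b=L-a=4):
  R_A = P = 8 kN
  M_A = Pa = 8·2 = 16 kN·m
Load 4 — point force P=-16 kN at a=4 m (b=L-a=2):
  R_A = P = (-16) = -16 kN
  M_A = Pa = (-16)·4 = -64 kN·m
Superposition: R_A = 8 kN, M_A = 35 kN·m

R_A = 8 kN, M_A = 35 kN·m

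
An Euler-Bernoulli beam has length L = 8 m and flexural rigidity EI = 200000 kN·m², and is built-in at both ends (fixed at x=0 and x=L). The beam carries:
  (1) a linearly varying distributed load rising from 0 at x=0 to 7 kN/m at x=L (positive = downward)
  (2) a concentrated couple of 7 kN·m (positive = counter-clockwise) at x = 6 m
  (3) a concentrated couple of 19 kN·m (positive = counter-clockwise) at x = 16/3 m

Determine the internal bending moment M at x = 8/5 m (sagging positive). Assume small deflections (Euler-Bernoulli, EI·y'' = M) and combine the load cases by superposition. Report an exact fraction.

M(8/5) = -23819/6000 kN·m

Load 1 — triangular load w₀=7 kN/m (0→w₀ over full span):
  M_1 = 3w₀Lx/20 - w₀L²/30 - w₀x³/(6L) = 3·7·8·(8/5)/20 - 7·8²/30 - 7·(8/5)³/(6·8) = -784/375 kN·m
Load 2 — applied couple M₀=7 kN·m at a=6 m (b=L-a=2):
  M_2 = R_Ax - M_A  [x≤a] with R_A=63/64, M_A=35/16 = (63/64)·(8/5) - (35/16) = -49/80 kN·m
Load 3 — applied couple M₀=19 kN·m at a=16/3 m (b=L-a=8/3):
  M_3 = R_Ax - M_A  [x≤a] with R_A=19/6, M_A=19/3 = (19/6)·(8/5) - (19/3) = -19/15 kN·m
Superposition: M = Σ M_i = -23819/6000 kN·m ≈ -3.969833 kN·m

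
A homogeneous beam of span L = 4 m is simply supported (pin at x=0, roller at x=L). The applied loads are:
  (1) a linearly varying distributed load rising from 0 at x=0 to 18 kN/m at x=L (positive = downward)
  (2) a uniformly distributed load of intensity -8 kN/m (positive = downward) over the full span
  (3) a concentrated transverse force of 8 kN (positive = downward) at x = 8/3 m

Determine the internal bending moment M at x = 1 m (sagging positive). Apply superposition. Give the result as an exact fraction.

Load 1 — triangular load w₀=18 kN/m (0→w₀ over full span):
  M_1 = w₀Lx/6 - w₀x³/(6L) = 18·4·1/6 - 18·1³/(6·4) = 45/4 kN·m
Load 2 — uniform load w=-8 kN/m over full span:
  M_2 = wx(L-x)/2 = (-8)·1·(4-1)/2 = -12 kN·m
Load 3 — point force P=8 kN at a=8/3 m (b=L-a=4/3):
  M_3 = Pbx/L  [x≤a] = 8·(4/3)·1/4 = 8/3 kN·m
Superposition: M = Σ M_i = 23/12 kN·m ≈ 1.916667 kN·m

M(1) = 23/12 kN·m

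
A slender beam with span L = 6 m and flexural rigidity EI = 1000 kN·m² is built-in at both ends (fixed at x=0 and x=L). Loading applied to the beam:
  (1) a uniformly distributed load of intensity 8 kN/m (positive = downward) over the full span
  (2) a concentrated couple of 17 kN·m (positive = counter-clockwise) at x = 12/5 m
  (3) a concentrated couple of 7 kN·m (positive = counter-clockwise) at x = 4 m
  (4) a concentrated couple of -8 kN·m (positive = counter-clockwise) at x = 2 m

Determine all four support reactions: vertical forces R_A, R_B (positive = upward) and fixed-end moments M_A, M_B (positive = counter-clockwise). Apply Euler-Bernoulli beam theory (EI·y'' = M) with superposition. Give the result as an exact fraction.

Load 1 — uniform load w=8 kN/m over full span:
  R_A = wL/2 = 8·6/2 = 24 kN
  M_A = wL²/12 = 8·6²/12 = 24 kN·m
  R_B = wL/2 = 8·6/2 = 24 kN
  M_B = -wL²/12 = -8·6²/12 = -24 kN·m
Load 2 — applied couple M₀=17 kN·m at a=12/5 m (b=L-a=18/5):
  R_A = 6M₀ab/L³ = 6·17·(12/5)·(18/5)/6³ = 102/25 kN
  M_A = M₀b(2a-b)/L² = 17·(18/5)·(2·(12/5)-(18/5))/6² = 51/25 kN·m
  R_B = -6M₀ab/L³ = -6·17·(12/5)·(18/5)/6³ = -102/25 kN
  M_B = M₀a(2b-a)/L² = 17·(12/5)·(2·(18/5)-(12/5))/6² = 136/25 kN·m
Load 3 — applied couple M₀=7 kN·m at a=4 m (b=L-a=2):
  R_A = 6M₀ab/L³ = 6·7·4·2/6³ = 14/9 kN
  M_A = M₀b(2a-b)/L² = 7·2·(2·4-2)/6² = 7/3 kN·m
  R_B = -6M₀ab/L³ = -6·7·4·2/6³ = -14/9 kN
  M_B = M₀a(2b-a)/L² = 7·4·(2·2-4)/6² = 0 kN·m
Load 4 — applied couple M₀=-8 kN·m at a=2 m (b=L-a=4):
  R_A = 6M₀ab/L³ = 6·(-8)·2·4/6³ = -16/9 kN
  M_A = M₀b(2a-b)/L² = (-8)·4·(2·2-4)/6² = 0 kN·m
  R_B = -6M₀ab/L³ = -6·(-8)·2·4/6³ = 16/9 kN
  M_B = M₀a(2b-a)/L² = (-8)·2·(2·4-2)/6² = -8/3 kN·m
Superposition: R_A = 6268/225 kN, M_A = 2128/75 kN·m, R_B = 4532/225 kN, M_B = -1592/75 kN·m

R_A = 6268/225 kN, M_A = 2128/75 kN·m, R_B = 4532/225 kN, M_B = -1592/75 kN·m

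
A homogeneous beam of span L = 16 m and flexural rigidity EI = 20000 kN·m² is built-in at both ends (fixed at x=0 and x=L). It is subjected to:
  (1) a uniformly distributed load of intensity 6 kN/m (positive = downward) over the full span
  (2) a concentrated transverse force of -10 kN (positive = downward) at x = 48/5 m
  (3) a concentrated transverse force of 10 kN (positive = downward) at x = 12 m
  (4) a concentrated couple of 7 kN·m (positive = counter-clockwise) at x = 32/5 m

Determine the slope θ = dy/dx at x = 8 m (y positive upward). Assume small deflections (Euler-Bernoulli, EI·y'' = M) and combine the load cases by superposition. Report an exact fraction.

Load 1 — uniform load w=6 kN/m over full span:
  θ_1 = -wx(L-x)(L-2x)/(12EI) = -6·8·(16-8)·(16-2·8)/(12·20000) = 0 rad
Load 2 — point force P=-10 kN at a=48/5 m (b=L-a=32/5):
  θ_2 = -Pb²x(2aL-(3a+b)x)/(2L³EI)  [x≤a] = -(-10)·(32/5)²·8·(2·(48/5)·16-(3·(48/5)+(32/5))·8)/(2·16³·20000) = 8/15625 rad
Load 3 — point force P=10 kN at a=12 m (b=L-a=4):
  θ_3 = -Pb²x(2aL-(3a+b)x)/(2L³EI)  [x≤a] = -10·4²·8·(2·12·16-(3·12+4)·8)/(2·16³·20000) = -1/2000 rad
Load 4 — applied couple M₀=7 kN·m at a=32/5 m (b=L-a=48/5):
  θ_4 = (R_Ax²/2 - M_Ax - M₀(x-a))/EI  [x>a] with R_A=63/100, M_A=21/25 = ((63/100)·8²/2 - (21/25)·8 - 7·(8-(32/5)))/20000 = 7/62500 rad
Superposition: θ = Σ θ_i = 31/250000 rad ≈ 0.000124 rad

θ(8) = 31/250000 rad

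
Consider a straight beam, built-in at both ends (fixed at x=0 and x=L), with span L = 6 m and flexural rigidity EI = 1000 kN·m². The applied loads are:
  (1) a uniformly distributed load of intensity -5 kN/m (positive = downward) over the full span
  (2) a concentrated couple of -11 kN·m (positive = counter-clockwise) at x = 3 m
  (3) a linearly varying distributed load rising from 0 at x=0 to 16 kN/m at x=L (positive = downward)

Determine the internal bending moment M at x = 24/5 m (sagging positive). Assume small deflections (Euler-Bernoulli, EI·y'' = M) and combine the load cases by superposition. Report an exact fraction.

M(24/5) = 959/500 kN·m

Load 1 — uniform load w=-5 kN/m over full span:
  M_1 = wLx/2 - wL²/12 - wx²/2 = (-5)·6·(24/5)/2 - (-5)·6²/12 - (-5)·(24/5)²/2 = 3/5 kN·m
Load 2 — applied couple M₀=-11 kN·m at a=3 m (b=L-a=3):
  M_2 = R_Ax - M_A - M₀  [x>a] with R_A=-11/4, M_A=-11/4 = (-11/4)·(24/5) - (-11/4) - (-11) = 11/20 kN·m
Load 3 — triangular load w₀=16 kN/m (0→w₀ over full span):
  M_3 = 3w₀Lx/20 - w₀L²/30 - w₀x³/(6L) = 3·16·6·(24/5)/20 - 16·6²/30 - 16·(24/5)³/(6·6) = 96/125 kN·m
Superposition: M = Σ M_i = 959/500 kN·m ≈ 1.918000 kN·m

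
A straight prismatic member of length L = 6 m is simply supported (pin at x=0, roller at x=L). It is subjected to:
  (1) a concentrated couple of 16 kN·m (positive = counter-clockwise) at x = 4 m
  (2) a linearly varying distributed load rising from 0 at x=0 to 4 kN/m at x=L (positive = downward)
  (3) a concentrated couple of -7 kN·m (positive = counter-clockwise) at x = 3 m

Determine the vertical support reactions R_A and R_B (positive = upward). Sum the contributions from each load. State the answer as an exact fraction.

Load 1 — applied couple M₀=16 kN·m at a=4 m (b=L-a=2):
  R_A = M₀/L = 16/6 = 8/3 kN
  R_B = -M₀/L = -16/6 = -8/3 kN
Load 2 — triangular load w₀=4 kN/m (0→w₀ over full span):
  R_A = w₀L/6 = 4·6/6 = 4 kN
  R_B = w₀L/3 = 4·6/3 = 8 kN
Load 3 — applied couple M₀=-7 kN·m at a=3 m (b=L-a=3):
  R_A = M₀/L = (-7)/6 = -7/6 kN
  R_B = -M₀/L = -(-7)/6 = 7/6 kN
Superposition: R_A = 11/2 kN, R_B = 13/2 kN

R_A = 11/2 kN, R_B = 13/2 kN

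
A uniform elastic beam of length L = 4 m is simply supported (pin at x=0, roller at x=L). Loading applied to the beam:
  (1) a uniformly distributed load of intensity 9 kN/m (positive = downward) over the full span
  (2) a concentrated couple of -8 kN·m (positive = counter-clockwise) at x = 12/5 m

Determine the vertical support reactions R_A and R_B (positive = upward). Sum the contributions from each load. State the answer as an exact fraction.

R_A = 16 kN, R_B = 20 kN

Load 1 — uniform load w=9 kN/m over full span:
  R_A = wL/2 = 9·4/2 = 18 kN
  R_B = wL/2 = 9·4/2 = 18 kN
Load 2 — applied couple M₀=-8 kN·m at a=12/5 m (b=L-a=8/5):
  R_A = M₀/L = (-8)/4 = -2 kN
  R_B = -M₀/L = -(-8)/4 = 2 kN
Superposition: R_A = 16 kN, R_B = 20 kN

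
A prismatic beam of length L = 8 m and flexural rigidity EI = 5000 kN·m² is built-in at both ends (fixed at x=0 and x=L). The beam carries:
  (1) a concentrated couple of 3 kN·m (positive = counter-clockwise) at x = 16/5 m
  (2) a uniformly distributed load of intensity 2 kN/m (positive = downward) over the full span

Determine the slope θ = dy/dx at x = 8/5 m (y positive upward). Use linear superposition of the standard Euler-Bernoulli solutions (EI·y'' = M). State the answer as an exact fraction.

Load 1 — applied couple M₀=3 kN·m at a=16/5 m (b=L-a=24/5):
  θ_1 = (R_Ax²/2 - M_Ax)/EI  [x≤a] with R_A=27/50, M_A=9/25 = ((27/50)·(8/5)²/2 - (9/25)·(8/5))/5000 = 9/390625 rad
Load 2 — uniform load w=2 kN/m over full span:
  θ_2 = -wx(L-x)(L-2x)/(12EI) = -2·(8/5)·(8-(8/5))·(8-2·(8/5))/(12·5000) = -128/78125 rad
Superposition: θ = Σ θ_i = -631/390625 rad ≈ -0.001615 rad

θ(8/5) = -631/390625 rad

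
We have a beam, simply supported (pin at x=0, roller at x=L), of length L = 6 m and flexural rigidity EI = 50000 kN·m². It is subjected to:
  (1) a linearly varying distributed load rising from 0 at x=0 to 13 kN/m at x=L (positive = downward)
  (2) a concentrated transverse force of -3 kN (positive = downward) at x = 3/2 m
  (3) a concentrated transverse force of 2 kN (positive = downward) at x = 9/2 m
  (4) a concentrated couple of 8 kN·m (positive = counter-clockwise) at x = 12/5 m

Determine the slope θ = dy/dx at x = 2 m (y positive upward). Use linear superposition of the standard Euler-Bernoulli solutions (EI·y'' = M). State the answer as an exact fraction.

Load 1 — triangular load w₀=13 kN/m (0→w₀ over full span):
  θ_1 = -w₀(7L⁴-30L²x²+15x⁴)/(360LEI) = -13·(7·6⁴-30·6²·2²+15·2⁴)/(360·6·50000) = -169/281250 rad
Load 2 — point force P=-3 kN at a=3/2 m (b=L-a=9/2):
  θ_2 = -Pa(2L²-6Lx+3x²+a²)/(6LEI)  [x>a] = -(-3)·(3/2)·(2·6²-6·6·2+3·2²+(3/2)²)/(6·6·50000) = 57/1600000 rad
Load 3 — point force P=2 kN at a=9/2 m (b=L-a=3/2):
  θ_3 = -Pb(L²-b²-3x²)/(6LEI)  [x≤a] = -2·(3/2)·(6²-(3/2)²-3·2²)/(6·6·50000) = -29/800000 rad
Load 4 — applied couple M₀=8 kN·m at a=12/5 m (b=L-a=18/5):
  θ_4 = (M₀x²/(2L)+C₁)/EI  [x≤a] with C₁=M₀(3b²-L²)/(6L)=16/25 = (8·2²/(2·6)+(16/25))/50000 = 31/468750 rad
Superposition: θ = Σ θ_i = -192737/360000000 rad ≈ -0.000535 rad

θ(2) = -192737/360000000 rad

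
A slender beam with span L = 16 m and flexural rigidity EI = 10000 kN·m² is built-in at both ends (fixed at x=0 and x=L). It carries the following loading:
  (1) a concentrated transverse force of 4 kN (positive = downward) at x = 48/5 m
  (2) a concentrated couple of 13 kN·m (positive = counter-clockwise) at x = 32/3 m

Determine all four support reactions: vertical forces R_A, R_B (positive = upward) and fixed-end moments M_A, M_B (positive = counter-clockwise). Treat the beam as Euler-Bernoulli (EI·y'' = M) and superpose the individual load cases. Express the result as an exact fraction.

R_A = 3737/1500 kN, M_A = 3929/375 kN·m, R_B = 2263/1500 kN, M_B = -1152/125 kN·m

Load 1 — point force P=4 kN at a=48/5 m (b=L-a=32/5):
  R_A = Pb²(3a+b)/L³ = 4·(32/5)²·(3·(48/5)+(32/5))/16³ = 176/125 kN
  M_A = Pab²/L² = 4·(48/5)·(32/5)²/16² = 768/125 kN·m
  R_B = Pa²(a+3b)/L³ = 4·(48/5)²·((48/5)+3·(32/5))/16³ = 324/125 kN
  M_B = -Pa²b/L² = -4·(48/5)²·(32/5)/16² = -1152/125 kN·m
Load 2 — applied couple M₀=13 kN·m at a=32/3 m (b=L-a=16/3):
  R_A = 6M₀ab/L³ = 6·13·(32/3)·(16/3)/16³ = 13/12 kN
  M_A = M₀b(2a-b)/L² = 13·(16/3)·(2·(32/3)-(16/3))/16² = 13/3 kN·m
  R_B = -6M₀ab/L³ = -6·13·(32/3)·(16/3)/16³ = -13/12 kN
  M_B = M₀a(2b-a)/L² = 13·(32/3)·(2·(16/3)-(32/3))/16² = 0 kN·m
Superposition: R_A = 3737/1500 kN, M_A = 3929/375 kN·m, R_B = 2263/1500 kN, M_B = -1152/125 kN·m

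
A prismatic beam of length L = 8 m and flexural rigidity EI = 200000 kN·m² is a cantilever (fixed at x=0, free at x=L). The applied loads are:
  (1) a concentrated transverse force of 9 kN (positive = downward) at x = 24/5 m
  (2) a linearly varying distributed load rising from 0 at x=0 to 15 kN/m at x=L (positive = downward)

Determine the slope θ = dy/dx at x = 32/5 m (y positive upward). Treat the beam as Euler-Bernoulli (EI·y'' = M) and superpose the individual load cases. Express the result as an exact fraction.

θ(32/5) = -4117/781250 rad

Load 1 — point force P=9 kN at a=24/5 m (b=L-a=16/5):
  θ_1 = -Pa²/(2EI)  [x>a] = -9·(24/5)²/(2·200000) = -81/156250 rad
Load 2 — triangular load w₀=15 kN/m (0→w₀ over full span):
  θ_2 = (w₀Lx²/4-w₀L²x/3-w₀x⁴/(24L))/EI = (15·8·(32/5)²/4-15·8²·(32/5)/3-15·(32/5)⁴/(24·8))/200000 = -1856/390625 rad
Superposition: θ = Σ θ_i = -4117/781250 rad ≈ -0.005270 rad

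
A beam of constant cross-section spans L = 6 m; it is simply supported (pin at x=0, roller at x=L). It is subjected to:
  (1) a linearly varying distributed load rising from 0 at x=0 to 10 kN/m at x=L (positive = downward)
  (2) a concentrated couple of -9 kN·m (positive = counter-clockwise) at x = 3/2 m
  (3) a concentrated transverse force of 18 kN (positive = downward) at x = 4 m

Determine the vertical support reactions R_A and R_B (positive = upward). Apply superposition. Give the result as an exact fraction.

Load 1 — triangular load w₀=10 kN/m (0→w₀ over full span):
  R_A = w₀L/6 = 10·6/6 = 10 kN
  R_B = w₀L/3 = 10·6/3 = 20 kN
Load 2 — applied couple M₀=-9 kN·m at a=3/2 m (b=L-a=9/2):
  R_A = M₀/L = (-9)/6 = -3/2 kN
  R_B = -M₀/L = -(-9)/6 = 3/2 kN
Load 3 — point force P=18 kN at a=4 m (b=L-a=2):
  R_A = Pb/L = 18·2/6 = 6 kN
  R_B = Pa/L = 18·4/6 = 12 kN
Superposition: R_A = 29/2 kN, R_B = 67/2 kN

R_A = 29/2 kN, R_B = 67/2 kN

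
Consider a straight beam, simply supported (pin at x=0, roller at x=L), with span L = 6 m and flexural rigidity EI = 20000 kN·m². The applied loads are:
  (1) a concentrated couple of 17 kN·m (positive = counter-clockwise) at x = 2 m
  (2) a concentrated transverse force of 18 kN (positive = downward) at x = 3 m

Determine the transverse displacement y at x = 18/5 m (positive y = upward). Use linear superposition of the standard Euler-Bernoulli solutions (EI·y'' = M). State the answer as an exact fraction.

Load 1 — applied couple M₀=17 kN·m at a=2 m (b=L-a=4):
  y_1 = (M₀x³/(6L)-M₀(x-a)²/2+C₁x)/EI  [x>a] with C₁=M₀(3b²-L²)/(6L)=17/3 = (17·(18/5)³/(6·6)-17·((18/5)-2)²/2+(17/3)·(18/5))/20000 = 323/312500 m
Load 2 — point force P=18 kN at a=3 m (b=L-a=3):
  y_2 = -Pa(L-x)(2Lx-a²-x²)/(6LEI)  [x>a] = -18·3·(6-(18/5))·(2·6·(18/5)-3²-(18/5)²)/(6·6·20000) = -4779/1250000 m
Superposition: y = Σ y_i = -3487/1250000 m ≈ -0.002790 m

y(18/5) = -3487/1250000 m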